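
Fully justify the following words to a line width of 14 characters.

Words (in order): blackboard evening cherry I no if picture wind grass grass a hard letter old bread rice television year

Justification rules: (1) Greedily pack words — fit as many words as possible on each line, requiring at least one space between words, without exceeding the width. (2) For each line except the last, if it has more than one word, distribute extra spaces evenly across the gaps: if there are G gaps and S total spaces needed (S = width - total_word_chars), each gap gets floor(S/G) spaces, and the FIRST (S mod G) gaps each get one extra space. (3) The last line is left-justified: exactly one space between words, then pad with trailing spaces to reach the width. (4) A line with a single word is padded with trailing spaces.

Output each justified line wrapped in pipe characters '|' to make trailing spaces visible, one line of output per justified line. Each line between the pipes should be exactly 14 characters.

Line 1: ['blackboard'] (min_width=10, slack=4)
Line 2: ['evening', 'cherry'] (min_width=14, slack=0)
Line 3: ['I', 'no', 'if'] (min_width=7, slack=7)
Line 4: ['picture', 'wind'] (min_width=12, slack=2)
Line 5: ['grass', 'grass', 'a'] (min_width=13, slack=1)
Line 6: ['hard', 'letter'] (min_width=11, slack=3)
Line 7: ['old', 'bread', 'rice'] (min_width=14, slack=0)
Line 8: ['television'] (min_width=10, slack=4)
Line 9: ['year'] (min_width=4, slack=10)

Answer: |blackboard    |
|evening cherry|
|I     no    if|
|picture   wind|
|grass  grass a|
|hard    letter|
|old bread rice|
|television    |
|year          |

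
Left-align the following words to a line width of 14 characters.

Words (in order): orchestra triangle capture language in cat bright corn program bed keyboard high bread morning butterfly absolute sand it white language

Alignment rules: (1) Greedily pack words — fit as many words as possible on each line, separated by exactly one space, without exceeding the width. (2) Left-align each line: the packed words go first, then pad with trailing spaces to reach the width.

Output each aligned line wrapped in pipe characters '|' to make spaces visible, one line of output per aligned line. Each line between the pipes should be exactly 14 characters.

Answer: |orchestra     |
|triangle      |
|capture       |
|language in   |
|cat bright    |
|corn program  |
|bed keyboard  |
|high bread    |
|morning       |
|butterfly     |
|absolute sand |
|it white      |
|language      |

Derivation:
Line 1: ['orchestra'] (min_width=9, slack=5)
Line 2: ['triangle'] (min_width=8, slack=6)
Line 3: ['capture'] (min_width=7, slack=7)
Line 4: ['language', 'in'] (min_width=11, slack=3)
Line 5: ['cat', 'bright'] (min_width=10, slack=4)
Line 6: ['corn', 'program'] (min_width=12, slack=2)
Line 7: ['bed', 'keyboard'] (min_width=12, slack=2)
Line 8: ['high', 'bread'] (min_width=10, slack=4)
Line 9: ['morning'] (min_width=7, slack=7)
Line 10: ['butterfly'] (min_width=9, slack=5)
Line 11: ['absolute', 'sand'] (min_width=13, slack=1)
Line 12: ['it', 'white'] (min_width=8, slack=6)
Line 13: ['language'] (min_width=8, slack=6)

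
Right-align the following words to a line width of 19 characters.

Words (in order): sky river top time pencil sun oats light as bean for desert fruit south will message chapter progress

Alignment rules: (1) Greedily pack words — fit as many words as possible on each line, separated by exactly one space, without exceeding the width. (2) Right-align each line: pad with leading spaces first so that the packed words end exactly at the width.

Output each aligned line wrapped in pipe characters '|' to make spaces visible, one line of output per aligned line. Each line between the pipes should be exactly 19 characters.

Line 1: ['sky', 'river', 'top', 'time'] (min_width=18, slack=1)
Line 2: ['pencil', 'sun', 'oats'] (min_width=15, slack=4)
Line 3: ['light', 'as', 'bean', 'for'] (min_width=17, slack=2)
Line 4: ['desert', 'fruit', 'south'] (min_width=18, slack=1)
Line 5: ['will', 'message'] (min_width=12, slack=7)
Line 6: ['chapter', 'progress'] (min_width=16, slack=3)

Answer: | sky river top time|
|    pencil sun oats|
|  light as bean for|
| desert fruit south|
|       will message|
|   chapter progress|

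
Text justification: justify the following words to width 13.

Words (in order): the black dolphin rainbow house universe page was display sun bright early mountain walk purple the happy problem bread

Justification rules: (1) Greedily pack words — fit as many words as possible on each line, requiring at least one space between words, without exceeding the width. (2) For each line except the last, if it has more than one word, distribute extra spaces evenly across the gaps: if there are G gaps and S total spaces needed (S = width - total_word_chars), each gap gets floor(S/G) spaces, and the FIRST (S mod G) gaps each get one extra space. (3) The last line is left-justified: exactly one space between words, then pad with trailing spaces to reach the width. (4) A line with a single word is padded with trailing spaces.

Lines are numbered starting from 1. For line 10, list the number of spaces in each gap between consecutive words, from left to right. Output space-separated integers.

Line 1: ['the', 'black'] (min_width=9, slack=4)
Line 2: ['dolphin'] (min_width=7, slack=6)
Line 3: ['rainbow', 'house'] (min_width=13, slack=0)
Line 4: ['universe', 'page'] (min_width=13, slack=0)
Line 5: ['was', 'display'] (min_width=11, slack=2)
Line 6: ['sun', 'bright'] (min_width=10, slack=3)
Line 7: ['early'] (min_width=5, slack=8)
Line 8: ['mountain', 'walk'] (min_width=13, slack=0)
Line 9: ['purple', 'the'] (min_width=10, slack=3)
Line 10: ['happy', 'problem'] (min_width=13, slack=0)
Line 11: ['bread'] (min_width=5, slack=8)

Answer: 1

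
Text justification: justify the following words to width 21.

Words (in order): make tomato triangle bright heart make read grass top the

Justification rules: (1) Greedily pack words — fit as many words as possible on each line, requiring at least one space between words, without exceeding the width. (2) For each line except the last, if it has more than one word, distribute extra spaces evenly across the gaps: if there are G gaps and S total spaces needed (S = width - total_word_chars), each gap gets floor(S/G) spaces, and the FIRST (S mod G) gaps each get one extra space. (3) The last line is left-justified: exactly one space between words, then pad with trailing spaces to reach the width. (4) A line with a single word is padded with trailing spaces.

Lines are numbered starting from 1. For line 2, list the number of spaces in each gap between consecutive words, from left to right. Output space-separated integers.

Answer: 3 3

Derivation:
Line 1: ['make', 'tomato', 'triangle'] (min_width=20, slack=1)
Line 2: ['bright', 'heart', 'make'] (min_width=17, slack=4)
Line 3: ['read', 'grass', 'top', 'the'] (min_width=18, slack=3)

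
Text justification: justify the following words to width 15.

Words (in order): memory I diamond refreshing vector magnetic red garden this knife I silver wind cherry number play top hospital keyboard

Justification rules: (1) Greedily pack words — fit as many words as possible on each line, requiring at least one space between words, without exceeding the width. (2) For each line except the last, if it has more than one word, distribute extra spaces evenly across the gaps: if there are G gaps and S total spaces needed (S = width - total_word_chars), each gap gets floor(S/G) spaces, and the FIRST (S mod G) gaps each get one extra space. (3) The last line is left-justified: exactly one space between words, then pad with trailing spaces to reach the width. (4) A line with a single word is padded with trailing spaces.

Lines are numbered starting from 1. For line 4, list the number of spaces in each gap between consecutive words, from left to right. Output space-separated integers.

Answer: 1

Derivation:
Line 1: ['memory', 'I'] (min_width=8, slack=7)
Line 2: ['diamond'] (min_width=7, slack=8)
Line 3: ['refreshing'] (min_width=10, slack=5)
Line 4: ['vector', 'magnetic'] (min_width=15, slack=0)
Line 5: ['red', 'garden', 'this'] (min_width=15, slack=0)
Line 6: ['knife', 'I', 'silver'] (min_width=14, slack=1)
Line 7: ['wind', 'cherry'] (min_width=11, slack=4)
Line 8: ['number', 'play', 'top'] (min_width=15, slack=0)
Line 9: ['hospital'] (min_width=8, slack=7)
Line 10: ['keyboard'] (min_width=8, slack=7)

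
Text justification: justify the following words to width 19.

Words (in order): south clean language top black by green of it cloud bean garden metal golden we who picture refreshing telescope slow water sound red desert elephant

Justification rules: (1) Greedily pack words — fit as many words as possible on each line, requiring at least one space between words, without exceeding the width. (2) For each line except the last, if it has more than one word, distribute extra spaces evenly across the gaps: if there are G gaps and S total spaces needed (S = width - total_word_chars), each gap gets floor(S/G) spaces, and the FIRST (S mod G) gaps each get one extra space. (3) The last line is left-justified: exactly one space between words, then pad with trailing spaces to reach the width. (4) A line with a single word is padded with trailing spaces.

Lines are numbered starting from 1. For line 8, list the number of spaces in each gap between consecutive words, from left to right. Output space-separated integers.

Line 1: ['south', 'clean'] (min_width=11, slack=8)
Line 2: ['language', 'top', 'black'] (min_width=18, slack=1)
Line 3: ['by', 'green', 'of', 'it'] (min_width=14, slack=5)
Line 4: ['cloud', 'bean', 'garden'] (min_width=17, slack=2)
Line 5: ['metal', 'golden', 'we', 'who'] (min_width=19, slack=0)
Line 6: ['picture', 'refreshing'] (min_width=18, slack=1)
Line 7: ['telescope', 'slow'] (min_width=14, slack=5)
Line 8: ['water', 'sound', 'red'] (min_width=15, slack=4)
Line 9: ['desert', 'elephant'] (min_width=15, slack=4)

Answer: 3 3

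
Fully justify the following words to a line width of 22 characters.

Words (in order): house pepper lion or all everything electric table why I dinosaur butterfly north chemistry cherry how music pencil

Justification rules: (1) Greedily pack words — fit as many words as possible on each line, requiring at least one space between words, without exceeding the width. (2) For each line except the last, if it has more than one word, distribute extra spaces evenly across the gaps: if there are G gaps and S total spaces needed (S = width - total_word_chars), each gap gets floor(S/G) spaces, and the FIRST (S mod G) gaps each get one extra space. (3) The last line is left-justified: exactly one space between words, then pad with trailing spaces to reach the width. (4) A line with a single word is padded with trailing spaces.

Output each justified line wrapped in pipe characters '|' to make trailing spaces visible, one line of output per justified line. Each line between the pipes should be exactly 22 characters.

Line 1: ['house', 'pepper', 'lion', 'or'] (min_width=20, slack=2)
Line 2: ['all', 'everything'] (min_width=14, slack=8)
Line 3: ['electric', 'table', 'why', 'I'] (min_width=20, slack=2)
Line 4: ['dinosaur', 'butterfly'] (min_width=18, slack=4)
Line 5: ['north', 'chemistry', 'cherry'] (min_width=22, slack=0)
Line 6: ['how', 'music', 'pencil'] (min_width=16, slack=6)

Answer: |house  pepper  lion or|
|all         everything|
|electric  table  why I|
|dinosaur     butterfly|
|north chemistry cherry|
|how music pencil      |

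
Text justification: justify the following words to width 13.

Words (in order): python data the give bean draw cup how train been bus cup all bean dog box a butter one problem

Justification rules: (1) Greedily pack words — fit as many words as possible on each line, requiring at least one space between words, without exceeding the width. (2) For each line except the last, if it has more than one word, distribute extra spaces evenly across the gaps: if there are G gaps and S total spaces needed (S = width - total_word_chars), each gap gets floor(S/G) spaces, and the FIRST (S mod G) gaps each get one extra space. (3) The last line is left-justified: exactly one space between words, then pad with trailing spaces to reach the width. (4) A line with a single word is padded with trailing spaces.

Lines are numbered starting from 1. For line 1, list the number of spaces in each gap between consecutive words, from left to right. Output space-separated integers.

Line 1: ['python', 'data'] (min_width=11, slack=2)
Line 2: ['the', 'give', 'bean'] (min_width=13, slack=0)
Line 3: ['draw', 'cup', 'how'] (min_width=12, slack=1)
Line 4: ['train', 'been'] (min_width=10, slack=3)
Line 5: ['bus', 'cup', 'all'] (min_width=11, slack=2)
Line 6: ['bean', 'dog', 'box'] (min_width=12, slack=1)
Line 7: ['a', 'butter', 'one'] (min_width=12, slack=1)
Line 8: ['problem'] (min_width=7, slack=6)

Answer: 3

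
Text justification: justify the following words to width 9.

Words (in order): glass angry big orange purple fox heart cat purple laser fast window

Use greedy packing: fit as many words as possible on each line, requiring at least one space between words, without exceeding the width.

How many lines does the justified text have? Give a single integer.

Line 1: ['glass'] (min_width=5, slack=4)
Line 2: ['angry', 'big'] (min_width=9, slack=0)
Line 3: ['orange'] (min_width=6, slack=3)
Line 4: ['purple'] (min_width=6, slack=3)
Line 5: ['fox', 'heart'] (min_width=9, slack=0)
Line 6: ['cat'] (min_width=3, slack=6)
Line 7: ['purple'] (min_width=6, slack=3)
Line 8: ['laser'] (min_width=5, slack=4)
Line 9: ['fast'] (min_width=4, slack=5)
Line 10: ['window'] (min_width=6, slack=3)
Total lines: 10

Answer: 10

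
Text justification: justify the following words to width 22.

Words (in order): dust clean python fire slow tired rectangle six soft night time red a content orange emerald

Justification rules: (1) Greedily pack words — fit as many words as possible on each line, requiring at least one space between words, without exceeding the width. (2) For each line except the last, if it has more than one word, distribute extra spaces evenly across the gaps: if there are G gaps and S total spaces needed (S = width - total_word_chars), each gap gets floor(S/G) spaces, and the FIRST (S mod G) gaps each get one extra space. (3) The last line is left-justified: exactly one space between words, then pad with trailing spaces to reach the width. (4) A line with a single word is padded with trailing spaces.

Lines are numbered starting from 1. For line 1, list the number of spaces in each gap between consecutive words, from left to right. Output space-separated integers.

Line 1: ['dust', 'clean', 'python', 'fire'] (min_width=22, slack=0)
Line 2: ['slow', 'tired', 'rectangle'] (min_width=20, slack=2)
Line 3: ['six', 'soft', 'night', 'time'] (min_width=19, slack=3)
Line 4: ['red', 'a', 'content', 'orange'] (min_width=20, slack=2)
Line 5: ['emerald'] (min_width=7, slack=15)

Answer: 1 1 1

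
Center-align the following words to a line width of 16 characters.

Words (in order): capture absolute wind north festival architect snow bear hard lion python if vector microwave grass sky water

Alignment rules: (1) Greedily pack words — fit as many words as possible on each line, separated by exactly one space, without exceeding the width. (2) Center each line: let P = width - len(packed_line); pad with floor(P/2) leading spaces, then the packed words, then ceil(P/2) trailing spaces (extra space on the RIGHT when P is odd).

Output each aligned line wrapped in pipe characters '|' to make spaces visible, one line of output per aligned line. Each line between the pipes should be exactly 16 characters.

Answer: |capture absolute|
|   wind north   |
|    festival    |
| architect snow |
| bear hard lion |
|python if vector|
|microwave grass |
|   sky water    |

Derivation:
Line 1: ['capture', 'absolute'] (min_width=16, slack=0)
Line 2: ['wind', 'north'] (min_width=10, slack=6)
Line 3: ['festival'] (min_width=8, slack=8)
Line 4: ['architect', 'snow'] (min_width=14, slack=2)
Line 5: ['bear', 'hard', 'lion'] (min_width=14, slack=2)
Line 6: ['python', 'if', 'vector'] (min_width=16, slack=0)
Line 7: ['microwave', 'grass'] (min_width=15, slack=1)
Line 8: ['sky', 'water'] (min_width=9, slack=7)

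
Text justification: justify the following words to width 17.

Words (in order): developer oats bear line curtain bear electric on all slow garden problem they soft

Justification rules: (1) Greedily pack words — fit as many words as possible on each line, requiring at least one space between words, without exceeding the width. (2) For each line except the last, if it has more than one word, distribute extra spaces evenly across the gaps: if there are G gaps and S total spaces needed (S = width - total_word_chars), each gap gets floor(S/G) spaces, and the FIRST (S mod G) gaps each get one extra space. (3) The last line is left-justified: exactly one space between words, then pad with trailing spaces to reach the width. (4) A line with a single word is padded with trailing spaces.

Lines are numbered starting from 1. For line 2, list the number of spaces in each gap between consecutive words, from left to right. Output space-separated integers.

Line 1: ['developer', 'oats'] (min_width=14, slack=3)
Line 2: ['bear', 'line', 'curtain'] (min_width=17, slack=0)
Line 3: ['bear', 'electric', 'on'] (min_width=16, slack=1)
Line 4: ['all', 'slow', 'garden'] (min_width=15, slack=2)
Line 5: ['problem', 'they', 'soft'] (min_width=17, slack=0)

Answer: 1 1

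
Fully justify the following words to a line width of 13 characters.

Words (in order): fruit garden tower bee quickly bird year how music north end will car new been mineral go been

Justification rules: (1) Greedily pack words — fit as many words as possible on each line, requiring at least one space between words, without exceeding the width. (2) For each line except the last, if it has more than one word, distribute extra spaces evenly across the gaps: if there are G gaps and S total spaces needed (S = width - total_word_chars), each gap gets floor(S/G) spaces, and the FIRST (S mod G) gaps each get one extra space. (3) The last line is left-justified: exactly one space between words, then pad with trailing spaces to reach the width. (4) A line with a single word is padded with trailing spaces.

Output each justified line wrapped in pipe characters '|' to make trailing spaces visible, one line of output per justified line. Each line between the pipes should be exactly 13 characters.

Line 1: ['fruit', 'garden'] (min_width=12, slack=1)
Line 2: ['tower', 'bee'] (min_width=9, slack=4)
Line 3: ['quickly', 'bird'] (min_width=12, slack=1)
Line 4: ['year', 'how'] (min_width=8, slack=5)
Line 5: ['music', 'north'] (min_width=11, slack=2)
Line 6: ['end', 'will', 'car'] (min_width=12, slack=1)
Line 7: ['new', 'been'] (min_width=8, slack=5)
Line 8: ['mineral', 'go'] (min_width=10, slack=3)
Line 9: ['been'] (min_width=4, slack=9)

Answer: |fruit  garden|
|tower     bee|
|quickly  bird|
|year      how|
|music   north|
|end  will car|
|new      been|
|mineral    go|
|been         |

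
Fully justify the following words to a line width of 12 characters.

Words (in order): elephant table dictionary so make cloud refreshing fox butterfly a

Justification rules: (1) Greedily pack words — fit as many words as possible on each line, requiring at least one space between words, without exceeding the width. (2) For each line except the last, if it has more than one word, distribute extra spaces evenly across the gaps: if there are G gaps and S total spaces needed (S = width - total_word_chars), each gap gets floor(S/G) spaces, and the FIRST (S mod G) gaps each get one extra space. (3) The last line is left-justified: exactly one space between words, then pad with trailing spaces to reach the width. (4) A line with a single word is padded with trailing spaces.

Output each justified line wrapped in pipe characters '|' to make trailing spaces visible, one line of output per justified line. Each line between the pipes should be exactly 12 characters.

Answer: |elephant    |
|table       |
|dictionary  |
|so      make|
|cloud       |
|refreshing  |
|fox         |
|butterfly a |

Derivation:
Line 1: ['elephant'] (min_width=8, slack=4)
Line 2: ['table'] (min_width=5, slack=7)
Line 3: ['dictionary'] (min_width=10, slack=2)
Line 4: ['so', 'make'] (min_width=7, slack=5)
Line 5: ['cloud'] (min_width=5, slack=7)
Line 6: ['refreshing'] (min_width=10, slack=2)
Line 7: ['fox'] (min_width=3, slack=9)
Line 8: ['butterfly', 'a'] (min_width=11, slack=1)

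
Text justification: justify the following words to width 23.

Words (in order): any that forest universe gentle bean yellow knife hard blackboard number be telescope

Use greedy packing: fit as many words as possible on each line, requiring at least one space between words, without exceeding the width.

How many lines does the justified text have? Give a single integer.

Line 1: ['any', 'that', 'forest'] (min_width=15, slack=8)
Line 2: ['universe', 'gentle', 'bean'] (min_width=20, slack=3)
Line 3: ['yellow', 'knife', 'hard'] (min_width=17, slack=6)
Line 4: ['blackboard', 'number', 'be'] (min_width=20, slack=3)
Line 5: ['telescope'] (min_width=9, slack=14)
Total lines: 5

Answer: 5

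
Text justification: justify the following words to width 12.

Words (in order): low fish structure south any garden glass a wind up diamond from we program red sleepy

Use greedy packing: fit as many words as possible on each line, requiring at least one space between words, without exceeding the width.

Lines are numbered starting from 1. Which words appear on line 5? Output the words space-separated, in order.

Line 1: ['low', 'fish'] (min_width=8, slack=4)
Line 2: ['structure'] (min_width=9, slack=3)
Line 3: ['south', 'any'] (min_width=9, slack=3)
Line 4: ['garden', 'glass'] (min_width=12, slack=0)
Line 5: ['a', 'wind', 'up'] (min_width=9, slack=3)
Line 6: ['diamond', 'from'] (min_width=12, slack=0)
Line 7: ['we', 'program'] (min_width=10, slack=2)
Line 8: ['red', 'sleepy'] (min_width=10, slack=2)

Answer: a wind up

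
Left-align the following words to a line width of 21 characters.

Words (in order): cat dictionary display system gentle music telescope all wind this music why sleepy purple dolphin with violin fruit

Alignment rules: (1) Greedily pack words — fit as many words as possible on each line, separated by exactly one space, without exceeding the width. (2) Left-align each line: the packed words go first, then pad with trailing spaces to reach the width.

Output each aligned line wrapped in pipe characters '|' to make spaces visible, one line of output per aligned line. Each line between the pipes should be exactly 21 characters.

Answer: |cat dictionary       |
|display system gentle|
|music telescope all  |
|wind this music why  |
|sleepy purple dolphin|
|with violin fruit    |

Derivation:
Line 1: ['cat', 'dictionary'] (min_width=14, slack=7)
Line 2: ['display', 'system', 'gentle'] (min_width=21, slack=0)
Line 3: ['music', 'telescope', 'all'] (min_width=19, slack=2)
Line 4: ['wind', 'this', 'music', 'why'] (min_width=19, slack=2)
Line 5: ['sleepy', 'purple', 'dolphin'] (min_width=21, slack=0)
Line 6: ['with', 'violin', 'fruit'] (min_width=17, slack=4)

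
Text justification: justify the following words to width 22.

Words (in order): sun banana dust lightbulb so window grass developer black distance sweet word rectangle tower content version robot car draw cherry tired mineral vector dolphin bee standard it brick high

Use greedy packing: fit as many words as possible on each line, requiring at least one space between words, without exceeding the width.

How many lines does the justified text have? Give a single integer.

Answer: 10

Derivation:
Line 1: ['sun', 'banana', 'dust'] (min_width=15, slack=7)
Line 2: ['lightbulb', 'so', 'window'] (min_width=19, slack=3)
Line 3: ['grass', 'developer', 'black'] (min_width=21, slack=1)
Line 4: ['distance', 'sweet', 'word'] (min_width=19, slack=3)
Line 5: ['rectangle', 'tower'] (min_width=15, slack=7)
Line 6: ['content', 'version', 'robot'] (min_width=21, slack=1)
Line 7: ['car', 'draw', 'cherry', 'tired'] (min_width=21, slack=1)
Line 8: ['mineral', 'vector', 'dolphin'] (min_width=22, slack=0)
Line 9: ['bee', 'standard', 'it', 'brick'] (min_width=21, slack=1)
Line 10: ['high'] (min_width=4, slack=18)
Total lines: 10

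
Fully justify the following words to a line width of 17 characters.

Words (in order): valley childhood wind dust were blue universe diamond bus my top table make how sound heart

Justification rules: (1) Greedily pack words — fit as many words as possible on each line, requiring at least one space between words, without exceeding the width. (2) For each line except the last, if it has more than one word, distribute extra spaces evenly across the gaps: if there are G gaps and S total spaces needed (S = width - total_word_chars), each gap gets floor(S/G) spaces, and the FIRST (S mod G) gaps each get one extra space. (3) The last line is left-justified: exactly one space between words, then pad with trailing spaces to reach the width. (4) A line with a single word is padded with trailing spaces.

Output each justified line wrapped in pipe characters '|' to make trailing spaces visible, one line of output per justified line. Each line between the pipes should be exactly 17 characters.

Line 1: ['valley', 'childhood'] (min_width=16, slack=1)
Line 2: ['wind', 'dust', 'were'] (min_width=14, slack=3)
Line 3: ['blue', 'universe'] (min_width=13, slack=4)
Line 4: ['diamond', 'bus', 'my'] (min_width=14, slack=3)
Line 5: ['top', 'table', 'make'] (min_width=14, slack=3)
Line 6: ['how', 'sound', 'heart'] (min_width=15, slack=2)

Answer: |valley  childhood|
|wind   dust  were|
|blue     universe|
|diamond   bus  my|
|top   table  make|
|how sound heart  |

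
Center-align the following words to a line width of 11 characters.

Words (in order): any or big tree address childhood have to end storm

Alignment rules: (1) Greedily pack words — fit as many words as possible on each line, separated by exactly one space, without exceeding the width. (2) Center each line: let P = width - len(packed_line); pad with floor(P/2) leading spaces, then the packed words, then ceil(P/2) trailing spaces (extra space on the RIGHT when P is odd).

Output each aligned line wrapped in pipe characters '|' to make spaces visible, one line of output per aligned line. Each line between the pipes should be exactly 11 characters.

Line 1: ['any', 'or', 'big'] (min_width=10, slack=1)
Line 2: ['tree'] (min_width=4, slack=7)
Line 3: ['address'] (min_width=7, slack=4)
Line 4: ['childhood'] (min_width=9, slack=2)
Line 5: ['have', 'to', 'end'] (min_width=11, slack=0)
Line 6: ['storm'] (min_width=5, slack=6)

Answer: |any or big |
|   tree    |
|  address  |
| childhood |
|have to end|
|   storm   |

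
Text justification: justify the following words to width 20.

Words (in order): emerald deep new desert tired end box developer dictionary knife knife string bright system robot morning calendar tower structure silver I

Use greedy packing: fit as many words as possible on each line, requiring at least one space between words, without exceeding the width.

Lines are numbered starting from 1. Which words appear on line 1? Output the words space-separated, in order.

Answer: emerald deep new

Derivation:
Line 1: ['emerald', 'deep', 'new'] (min_width=16, slack=4)
Line 2: ['desert', 'tired', 'end', 'box'] (min_width=20, slack=0)
Line 3: ['developer', 'dictionary'] (min_width=20, slack=0)
Line 4: ['knife', 'knife', 'string'] (min_width=18, slack=2)
Line 5: ['bright', 'system', 'robot'] (min_width=19, slack=1)
Line 6: ['morning', 'calendar'] (min_width=16, slack=4)
Line 7: ['tower', 'structure'] (min_width=15, slack=5)
Line 8: ['silver', 'I'] (min_width=8, slack=12)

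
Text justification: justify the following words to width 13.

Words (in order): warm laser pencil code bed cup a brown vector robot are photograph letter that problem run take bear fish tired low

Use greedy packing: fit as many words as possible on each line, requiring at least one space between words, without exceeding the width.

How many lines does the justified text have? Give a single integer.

Answer: 11

Derivation:
Line 1: ['warm', 'laser'] (min_width=10, slack=3)
Line 2: ['pencil', 'code'] (min_width=11, slack=2)
Line 3: ['bed', 'cup', 'a'] (min_width=9, slack=4)
Line 4: ['brown', 'vector'] (min_width=12, slack=1)
Line 5: ['robot', 'are'] (min_width=9, slack=4)
Line 6: ['photograph'] (min_width=10, slack=3)
Line 7: ['letter', 'that'] (min_width=11, slack=2)
Line 8: ['problem', 'run'] (min_width=11, slack=2)
Line 9: ['take', 'bear'] (min_width=9, slack=4)
Line 10: ['fish', 'tired'] (min_width=10, slack=3)
Line 11: ['low'] (min_width=3, slack=10)
Total lines: 11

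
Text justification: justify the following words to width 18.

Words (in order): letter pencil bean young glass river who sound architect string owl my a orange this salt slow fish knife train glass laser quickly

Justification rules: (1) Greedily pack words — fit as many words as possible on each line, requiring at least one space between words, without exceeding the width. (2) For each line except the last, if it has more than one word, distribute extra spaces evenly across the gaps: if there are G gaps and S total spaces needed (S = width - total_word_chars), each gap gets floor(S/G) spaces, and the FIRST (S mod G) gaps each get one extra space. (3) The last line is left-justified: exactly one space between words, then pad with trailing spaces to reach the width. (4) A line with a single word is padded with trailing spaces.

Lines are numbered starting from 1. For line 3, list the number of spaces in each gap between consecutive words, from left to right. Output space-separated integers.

Answer: 10

Derivation:
Line 1: ['letter', 'pencil', 'bean'] (min_width=18, slack=0)
Line 2: ['young', 'glass', 'river'] (min_width=17, slack=1)
Line 3: ['who', 'sound'] (min_width=9, slack=9)
Line 4: ['architect', 'string'] (min_width=16, slack=2)
Line 5: ['owl', 'my', 'a', 'orange'] (min_width=15, slack=3)
Line 6: ['this', 'salt', 'slow'] (min_width=14, slack=4)
Line 7: ['fish', 'knife', 'train'] (min_width=16, slack=2)
Line 8: ['glass', 'laser'] (min_width=11, slack=7)
Line 9: ['quickly'] (min_width=7, slack=11)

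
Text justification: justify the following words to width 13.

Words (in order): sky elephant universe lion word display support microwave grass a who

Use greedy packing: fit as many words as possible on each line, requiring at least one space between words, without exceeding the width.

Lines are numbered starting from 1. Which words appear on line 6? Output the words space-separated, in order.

Answer: grass a who

Derivation:
Line 1: ['sky', 'elephant'] (min_width=12, slack=1)
Line 2: ['universe', 'lion'] (min_width=13, slack=0)
Line 3: ['word', 'display'] (min_width=12, slack=1)
Line 4: ['support'] (min_width=7, slack=6)
Line 5: ['microwave'] (min_width=9, slack=4)
Line 6: ['grass', 'a', 'who'] (min_width=11, slack=2)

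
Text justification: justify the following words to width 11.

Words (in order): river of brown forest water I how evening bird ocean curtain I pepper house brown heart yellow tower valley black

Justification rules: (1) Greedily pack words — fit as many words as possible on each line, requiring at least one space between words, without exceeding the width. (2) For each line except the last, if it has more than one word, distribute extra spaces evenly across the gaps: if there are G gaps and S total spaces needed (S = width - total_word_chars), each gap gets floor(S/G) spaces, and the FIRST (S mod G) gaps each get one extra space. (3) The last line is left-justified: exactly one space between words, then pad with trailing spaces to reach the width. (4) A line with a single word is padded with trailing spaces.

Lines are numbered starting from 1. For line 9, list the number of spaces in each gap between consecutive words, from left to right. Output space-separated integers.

Answer: 1

Derivation:
Line 1: ['river', 'of'] (min_width=8, slack=3)
Line 2: ['brown'] (min_width=5, slack=6)
Line 3: ['forest'] (min_width=6, slack=5)
Line 4: ['water', 'I', 'how'] (min_width=11, slack=0)
Line 5: ['evening'] (min_width=7, slack=4)
Line 6: ['bird', 'ocean'] (min_width=10, slack=1)
Line 7: ['curtain', 'I'] (min_width=9, slack=2)
Line 8: ['pepper'] (min_width=6, slack=5)
Line 9: ['house', 'brown'] (min_width=11, slack=0)
Line 10: ['heart'] (min_width=5, slack=6)
Line 11: ['yellow'] (min_width=6, slack=5)
Line 12: ['tower'] (min_width=5, slack=6)
Line 13: ['valley'] (min_width=6, slack=5)
Line 14: ['black'] (min_width=5, slack=6)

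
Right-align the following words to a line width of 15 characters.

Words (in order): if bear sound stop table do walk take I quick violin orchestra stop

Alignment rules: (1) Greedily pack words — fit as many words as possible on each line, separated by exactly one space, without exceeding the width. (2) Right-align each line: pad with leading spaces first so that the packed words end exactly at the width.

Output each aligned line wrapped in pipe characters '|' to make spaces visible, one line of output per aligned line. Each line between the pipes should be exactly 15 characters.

Answer: |  if bear sound|
|  stop table do|
|    walk take I|
|   quick violin|
| orchestra stop|

Derivation:
Line 1: ['if', 'bear', 'sound'] (min_width=13, slack=2)
Line 2: ['stop', 'table', 'do'] (min_width=13, slack=2)
Line 3: ['walk', 'take', 'I'] (min_width=11, slack=4)
Line 4: ['quick', 'violin'] (min_width=12, slack=3)
Line 5: ['orchestra', 'stop'] (min_width=14, slack=1)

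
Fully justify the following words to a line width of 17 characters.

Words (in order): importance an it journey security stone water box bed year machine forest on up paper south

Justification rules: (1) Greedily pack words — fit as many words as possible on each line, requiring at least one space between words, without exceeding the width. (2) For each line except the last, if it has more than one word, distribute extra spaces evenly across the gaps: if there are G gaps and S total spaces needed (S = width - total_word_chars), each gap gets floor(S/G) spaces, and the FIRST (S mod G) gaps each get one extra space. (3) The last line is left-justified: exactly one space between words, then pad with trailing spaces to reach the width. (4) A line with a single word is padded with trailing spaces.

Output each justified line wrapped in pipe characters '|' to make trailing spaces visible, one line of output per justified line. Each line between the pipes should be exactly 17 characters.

Answer: |importance  an it|
|journey  security|
|stone  water  box|
|bed  year machine|
|forest    on   up|
|paper south      |

Derivation:
Line 1: ['importance', 'an', 'it'] (min_width=16, slack=1)
Line 2: ['journey', 'security'] (min_width=16, slack=1)
Line 3: ['stone', 'water', 'box'] (min_width=15, slack=2)
Line 4: ['bed', 'year', 'machine'] (min_width=16, slack=1)
Line 5: ['forest', 'on', 'up'] (min_width=12, slack=5)
Line 6: ['paper', 'south'] (min_width=11, slack=6)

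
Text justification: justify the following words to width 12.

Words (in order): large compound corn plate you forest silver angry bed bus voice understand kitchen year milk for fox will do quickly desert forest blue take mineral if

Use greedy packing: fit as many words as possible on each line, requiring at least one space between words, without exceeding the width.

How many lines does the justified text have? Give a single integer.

Line 1: ['large'] (min_width=5, slack=7)
Line 2: ['compound'] (min_width=8, slack=4)
Line 3: ['corn', 'plate'] (min_width=10, slack=2)
Line 4: ['you', 'forest'] (min_width=10, slack=2)
Line 5: ['silver', 'angry'] (min_width=12, slack=0)
Line 6: ['bed', 'bus'] (min_width=7, slack=5)
Line 7: ['voice'] (min_width=5, slack=7)
Line 8: ['understand'] (min_width=10, slack=2)
Line 9: ['kitchen', 'year'] (min_width=12, slack=0)
Line 10: ['milk', 'for', 'fox'] (min_width=12, slack=0)
Line 11: ['will', 'do'] (min_width=7, slack=5)
Line 12: ['quickly'] (min_width=7, slack=5)
Line 13: ['desert'] (min_width=6, slack=6)
Line 14: ['forest', 'blue'] (min_width=11, slack=1)
Line 15: ['take', 'mineral'] (min_width=12, slack=0)
Line 16: ['if'] (min_width=2, slack=10)
Total lines: 16

Answer: 16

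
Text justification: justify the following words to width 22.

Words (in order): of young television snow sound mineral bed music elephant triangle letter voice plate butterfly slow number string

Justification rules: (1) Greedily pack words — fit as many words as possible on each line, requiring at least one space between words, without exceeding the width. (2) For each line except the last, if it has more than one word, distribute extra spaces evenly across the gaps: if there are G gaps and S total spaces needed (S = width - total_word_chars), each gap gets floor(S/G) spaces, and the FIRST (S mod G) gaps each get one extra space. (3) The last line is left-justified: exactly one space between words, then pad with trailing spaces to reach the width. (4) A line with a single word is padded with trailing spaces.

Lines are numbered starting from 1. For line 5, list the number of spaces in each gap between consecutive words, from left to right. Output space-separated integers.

Line 1: ['of', 'young', 'television'] (min_width=19, slack=3)
Line 2: ['snow', 'sound', 'mineral', 'bed'] (min_width=22, slack=0)
Line 3: ['music', 'elephant'] (min_width=14, slack=8)
Line 4: ['triangle', 'letter', 'voice'] (min_width=21, slack=1)
Line 5: ['plate', 'butterfly', 'slow'] (min_width=20, slack=2)
Line 6: ['number', 'string'] (min_width=13, slack=9)

Answer: 2 2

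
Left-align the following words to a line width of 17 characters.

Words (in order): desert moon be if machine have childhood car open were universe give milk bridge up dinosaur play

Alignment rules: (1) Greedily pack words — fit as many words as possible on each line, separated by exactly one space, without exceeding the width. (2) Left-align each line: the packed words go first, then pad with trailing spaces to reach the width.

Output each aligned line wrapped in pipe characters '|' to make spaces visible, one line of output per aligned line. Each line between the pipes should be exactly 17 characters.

Answer: |desert moon be if|
|machine have     |
|childhood car    |
|open were        |
|universe give    |
|milk bridge up   |
|dinosaur play    |

Derivation:
Line 1: ['desert', 'moon', 'be', 'if'] (min_width=17, slack=0)
Line 2: ['machine', 'have'] (min_width=12, slack=5)
Line 3: ['childhood', 'car'] (min_width=13, slack=4)
Line 4: ['open', 'were'] (min_width=9, slack=8)
Line 5: ['universe', 'give'] (min_width=13, slack=4)
Line 6: ['milk', 'bridge', 'up'] (min_width=14, slack=3)
Line 7: ['dinosaur', 'play'] (min_width=13, slack=4)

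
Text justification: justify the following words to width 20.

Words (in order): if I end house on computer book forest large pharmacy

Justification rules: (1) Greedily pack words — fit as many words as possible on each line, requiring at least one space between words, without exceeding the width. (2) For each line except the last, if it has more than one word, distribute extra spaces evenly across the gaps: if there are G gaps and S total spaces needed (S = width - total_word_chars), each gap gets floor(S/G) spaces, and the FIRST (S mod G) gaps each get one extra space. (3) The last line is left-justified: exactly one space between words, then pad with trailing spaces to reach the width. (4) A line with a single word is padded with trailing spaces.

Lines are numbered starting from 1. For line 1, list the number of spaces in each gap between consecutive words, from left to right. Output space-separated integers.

Line 1: ['if', 'I', 'end', 'house', 'on'] (min_width=17, slack=3)
Line 2: ['computer', 'book', 'forest'] (min_width=20, slack=0)
Line 3: ['large', 'pharmacy'] (min_width=14, slack=6)

Answer: 2 2 2 1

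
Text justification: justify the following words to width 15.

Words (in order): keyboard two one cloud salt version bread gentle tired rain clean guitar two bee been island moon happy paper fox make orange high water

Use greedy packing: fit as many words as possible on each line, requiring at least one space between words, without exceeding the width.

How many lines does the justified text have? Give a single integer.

Answer: 11

Derivation:
Line 1: ['keyboard', 'two'] (min_width=12, slack=3)
Line 2: ['one', 'cloud', 'salt'] (min_width=14, slack=1)
Line 3: ['version', 'bread'] (min_width=13, slack=2)
Line 4: ['gentle', 'tired'] (min_width=12, slack=3)
Line 5: ['rain', 'clean'] (min_width=10, slack=5)
Line 6: ['guitar', 'two', 'bee'] (min_width=14, slack=1)
Line 7: ['been', 'island'] (min_width=11, slack=4)
Line 8: ['moon', 'happy'] (min_width=10, slack=5)
Line 9: ['paper', 'fox', 'make'] (min_width=14, slack=1)
Line 10: ['orange', 'high'] (min_width=11, slack=4)
Line 11: ['water'] (min_width=5, slack=10)
Total lines: 11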